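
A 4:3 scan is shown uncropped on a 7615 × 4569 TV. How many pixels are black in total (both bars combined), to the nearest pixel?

6958587 pixels

Since 1.333 < 1.667, the scan is height-limited.
That makes the image 6092.0000 px wide (4569 × 4/3).
7615 − 6092.0000 = 1523.0000 px of bars.
Bar area = 1523.0000 × 4569 ≈ 6958587 px.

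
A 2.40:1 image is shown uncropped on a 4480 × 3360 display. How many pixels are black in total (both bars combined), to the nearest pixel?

6690133 pixels

Since 2.400 > 1.333, the image is width-limited.
That makes the image 1866.6667 px tall (4480 / 2.400).
Black = 3360 − 1866.6667 = 1493.3333 px.
Across the 4480-px span: 1493.3333 × 4480 ≈ 6690133 px.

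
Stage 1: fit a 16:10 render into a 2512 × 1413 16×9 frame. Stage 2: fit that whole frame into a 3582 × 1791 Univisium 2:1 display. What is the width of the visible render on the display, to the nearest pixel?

2866 px

16:10 in 2512×1413: fills the height, so the render is 2260.80 × 1413.00.
The 16×9 canvas is height-limited in 3582×1791, giving 3184.00 × 1791.00; scale factor 1.2675.
Applying the same ×1.2675: 2260.80 → 2865.60.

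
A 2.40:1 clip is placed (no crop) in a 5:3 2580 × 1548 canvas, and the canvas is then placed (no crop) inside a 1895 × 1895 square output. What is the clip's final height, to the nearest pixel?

790 px

First fit — 2.40:1 into 2580×1548 spans the width: 2580.00 × 1075.00.
Second fit — the 5:3 canvas into 1895×1895 spans the width: 1895.00 × 1137.00 (×0.7345 from 2580×1548).
So the clip's height is 1075.00 × 0.7345 ≈ 789.58.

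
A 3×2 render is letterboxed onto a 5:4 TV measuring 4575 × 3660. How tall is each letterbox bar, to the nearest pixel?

3×2 is wider than 5:4, so it spans the full width.
That makes the image 3050.00 px tall (4575 × 2/3).
3660 − 3050.00 = 610.00 px of bars (305.00 each).

305 px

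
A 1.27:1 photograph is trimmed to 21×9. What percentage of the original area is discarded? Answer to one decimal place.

Going from 1.27:1 to 21×9 means cutting height while keeping width.
(1.270)/(2.333) ≈ 0.544 of the area survives, leaving 45.57% discarded.

45.6%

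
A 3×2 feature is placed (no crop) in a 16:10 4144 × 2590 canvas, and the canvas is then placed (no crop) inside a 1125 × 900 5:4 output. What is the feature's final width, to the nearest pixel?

1055 px

3×2 in 4144×2590: fills the height, so the feature is 3885.00 × 2590.00.
16:10 in 1125×900: fills the width, so the intermediate becomes 1125.00 × 703.12 — a scale of ×0.2715.
The feature scales with it: width 3885.00 × 0.2715 ≈ 1054.69.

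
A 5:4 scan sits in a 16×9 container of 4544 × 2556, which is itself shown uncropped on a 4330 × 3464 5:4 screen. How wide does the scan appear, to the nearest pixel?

3045 px

Inside the 4544×2556 canvas the scan is height-limited at 3195.00 × 2556.00.
Second fit — the 16×9 canvas into 4330×3464 spans the width: 4330.00 × 2435.62 (×0.9529 from 4544×2556).
The scan scales with it: width 3195.00 × 0.9529 ≈ 3044.53.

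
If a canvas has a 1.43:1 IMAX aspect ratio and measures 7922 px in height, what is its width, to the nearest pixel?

11328 px

7922 × 1.430 = 11328.46.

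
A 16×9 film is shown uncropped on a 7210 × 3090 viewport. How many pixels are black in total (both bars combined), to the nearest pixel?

5304500 pixels

16×9 (1.778) < 21:9 (2.333), so the film fills the height.
That makes the image 5493.3333 px wide (3090 × 16/9).
Leftover width: 7210 − 5493.3333 = 1716.6667 px.
Bar area = 1716.6667 × 3090 ≈ 5304500 px.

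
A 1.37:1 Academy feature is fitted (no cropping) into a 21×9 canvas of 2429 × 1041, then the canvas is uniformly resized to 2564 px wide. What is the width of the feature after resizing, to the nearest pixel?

At 2429×1041 the feature is height-limited, so width = 1041 × 1.370 ≈ 1426.17 px.
The frame scales by 2564/2429 = 1.0556; 1426.17 × 1.0556 ≈ 1505.43 px.

1505 px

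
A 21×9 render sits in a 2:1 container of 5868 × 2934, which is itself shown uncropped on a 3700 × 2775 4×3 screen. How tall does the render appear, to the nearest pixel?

21×9 in 5868×2934: fills the width, so the render is 5868.00 × 2514.86.
2:1 in 3700×2775: fills the width, so the intermediate becomes 3700.00 × 1850.00 — a scale of ×0.6305.
The render scales with it: height 2514.86 × 0.6305 ≈ 1585.71.

1586 px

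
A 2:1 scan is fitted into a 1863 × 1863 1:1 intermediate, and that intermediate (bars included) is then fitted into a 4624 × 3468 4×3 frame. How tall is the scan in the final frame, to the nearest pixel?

First fit — 2:1 into 1863×1863 spans the width: 1863.00 × 931.50.
The 1:1 canvas is height-limited in 4624×3468, giving 3468.00 × 3468.00; scale factor 1.8615.
Applying the same ×1.8615: 931.50 → 1734.00.

1734 px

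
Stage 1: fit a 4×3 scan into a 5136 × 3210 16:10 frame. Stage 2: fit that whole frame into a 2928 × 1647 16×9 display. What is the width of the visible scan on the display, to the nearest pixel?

2196 px

4×3 in 5136×3210: fills the height, so the scan is 4280.00 × 3210.00.
The 16:10 canvas is height-limited in 2928×1647, giving 2635.20 × 1647.00; scale factor 0.5131.
So the scan's width is 4280.00 × 0.5131 ≈ 2196.00.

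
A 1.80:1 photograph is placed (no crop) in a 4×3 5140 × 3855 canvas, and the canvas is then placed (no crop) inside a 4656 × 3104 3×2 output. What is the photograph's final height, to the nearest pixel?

2299 px

First fit — 1.80:1 into 5140×3855 spans the width: 5140.00 × 2855.56.
Second fit — the 4×3 canvas into 4656×3104 spans the height: 4138.67 × 3104.00 (×0.8052 from 5140×3855).
Applying the same ×0.8052: 2855.56 → 2299.26.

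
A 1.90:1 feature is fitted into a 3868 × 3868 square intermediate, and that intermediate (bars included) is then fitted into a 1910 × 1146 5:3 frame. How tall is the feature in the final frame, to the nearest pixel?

603 px

First fit — 1.90:1 into 3868×3868 spans the width: 3868.00 × 2035.79.
Second fit — the square canvas into 1910×1146 spans the height: 1146.00 × 1146.00 (×0.2963 from 3868×3868).
Applying the same ×0.2963: 2035.79 → 603.16.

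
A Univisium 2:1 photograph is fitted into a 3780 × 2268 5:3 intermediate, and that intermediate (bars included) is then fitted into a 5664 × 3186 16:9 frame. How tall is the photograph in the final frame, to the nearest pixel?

2655 px

Univisium 2:1 in 3780×2268: fills the width, so the photograph is 3780.00 × 1890.00.
The 5:3 canvas is height-limited in 5664×3186, giving 5310.00 × 3186.00; scale factor 1.4048.
So the photograph's height is 1890.00 × 1.4048 ≈ 2655.00.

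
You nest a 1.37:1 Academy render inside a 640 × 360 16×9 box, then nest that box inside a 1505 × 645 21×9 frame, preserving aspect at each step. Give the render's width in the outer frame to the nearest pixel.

1.37:1 Academy in 640×360: fills the height, so the render is 493.20 × 360.00.
Second fit — the 16×9 canvas into 1505×645 spans the height: 1146.67 × 645.00 (×1.7917 from 640×360).
The render scales with it: width 493.20 × 1.7917 ≈ 883.65.

884 px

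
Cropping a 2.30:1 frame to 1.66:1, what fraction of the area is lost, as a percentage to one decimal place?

27.8%

Going from 2.30:1 to 1.66:1 means cutting width while keeping height.
Area ratio = (1.660)/(2.300) = 72.17%; the remaining 27.83% is cropped out.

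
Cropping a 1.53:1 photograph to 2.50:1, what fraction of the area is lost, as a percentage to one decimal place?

38.8%

Going from 1.53:1 to 2.50:1 means cutting height while keeping width.
Fraction kept = (1.530)/(2.500) ≈ 61.20%, so 38.80% is lost.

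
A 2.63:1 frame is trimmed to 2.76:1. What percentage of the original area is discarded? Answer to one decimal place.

4.7%

The width stays; only height is cut (since 2.76:1 is wider than 2.63:1).
Area ratio = (2.630)/(2.760) = 95.29%; the remaining 4.71% is cropped out.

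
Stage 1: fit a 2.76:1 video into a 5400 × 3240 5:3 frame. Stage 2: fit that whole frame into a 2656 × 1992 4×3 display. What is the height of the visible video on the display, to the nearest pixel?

2.76:1 in 5400×3240: fills the width, so the video is 5400.00 × 1956.52.
5:3 in 2656×1992: fills the width, so the intermediate becomes 2656.00 × 1593.60 — a scale of ×0.4919.
So the video's height is 1956.52 × 0.4919 ≈ 962.32.

962 px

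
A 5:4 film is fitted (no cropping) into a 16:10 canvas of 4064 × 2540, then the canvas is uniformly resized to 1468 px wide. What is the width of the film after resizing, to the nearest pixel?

Fitted into 4064×2540, the film spans the height; its width is 2540 × 5/4 ≈ 3175.00 px.
The frame scales by 1468/4064 = 0.3612; 3175.00 × 0.3612 ≈ 1146.88 px.

1147 px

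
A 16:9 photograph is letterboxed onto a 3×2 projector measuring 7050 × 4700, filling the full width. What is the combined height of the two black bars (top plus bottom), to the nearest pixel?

The photograph is 7050 × 9/16 ≈ 3965.62 px tall.
4700 − 3965.62 = 734.38 px of bars.

734 px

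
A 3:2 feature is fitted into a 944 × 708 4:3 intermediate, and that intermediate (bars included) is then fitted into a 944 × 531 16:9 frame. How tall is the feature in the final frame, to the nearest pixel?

First fit — 3:2 into 944×708 spans the width: 944.00 × 629.33.
4:3 in 944×531: fills the height, so the intermediate becomes 708.00 × 531.00 — a scale of ×0.7500.
The feature scales with it: height 629.33 × 0.7500 ≈ 472.00.

472 px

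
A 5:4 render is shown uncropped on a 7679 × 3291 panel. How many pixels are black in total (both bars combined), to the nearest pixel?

11733238 pixels

5:4 is narrower than 21×9, so it spans the full height.
The render is 3291 × 5/4 ≈ 4113.7500 px wide.
7679 − 4113.7500 = 3565.2500 px of bars.
Across the 3291-px span: 3565.2500 × 3291 ≈ 11733238 px.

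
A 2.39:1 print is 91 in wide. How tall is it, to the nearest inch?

Height = 91 / 2.390 = 38.08.

38 in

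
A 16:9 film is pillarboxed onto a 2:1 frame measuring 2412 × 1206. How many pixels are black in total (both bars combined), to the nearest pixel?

16:9 is narrower than 2:1, so it spans the full height.
That makes the image 2144.0000 px wide (1206 × 16/9).
Leftover width: 2412 − 2144.0000 = 268.0000 px.
That's 268.0000 × 1206 ≈ 323208 black pixels.

323208 pixels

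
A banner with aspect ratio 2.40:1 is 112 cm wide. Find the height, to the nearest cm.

At 2.40:1, 112 / 2.400 ≈ 46.67.

47 cm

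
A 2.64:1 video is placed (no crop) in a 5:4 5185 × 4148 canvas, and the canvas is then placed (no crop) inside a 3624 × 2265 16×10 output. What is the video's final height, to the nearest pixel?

1072 px

2.64:1 in 5185×4148: fills the width, so the video is 5185.00 × 1964.02.
The 5:4 canvas is height-limited in 3624×2265, giving 2831.25 × 2265.00; scale factor 0.5460.
So the video's height is 1964.02 × 0.5460 ≈ 1072.44.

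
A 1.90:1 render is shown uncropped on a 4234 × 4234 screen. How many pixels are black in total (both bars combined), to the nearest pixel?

8491621 pixels

Since 1.900 > 1.000, the render is width-limited.
That makes the image 2228.4211 px tall (4234 / 1.900).
Black = 4234 − 2228.4211 = 2005.5789 px.
Bar area = 2005.5789 × 4234 ≈ 8491621 px.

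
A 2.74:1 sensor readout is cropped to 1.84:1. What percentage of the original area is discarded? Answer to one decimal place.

1.84:1 is narrower than 2.74:1, so the crop keeps the full height and trims the width.
Fraction kept = (1.840)/(2.740) ≈ 67.15%, so 32.85% is lost.

32.8%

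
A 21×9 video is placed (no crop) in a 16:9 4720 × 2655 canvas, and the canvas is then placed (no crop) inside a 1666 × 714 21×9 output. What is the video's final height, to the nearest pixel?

544 px

Inside the 4720×2655 canvas the video is width-limited at 4720.00 × 2022.86.
16:9 in 1666×714: fills the height, so the intermediate becomes 1269.33 × 714.00 — a scale of ×0.2689.
So the video's height is 2022.86 × 0.2689 ≈ 544.00.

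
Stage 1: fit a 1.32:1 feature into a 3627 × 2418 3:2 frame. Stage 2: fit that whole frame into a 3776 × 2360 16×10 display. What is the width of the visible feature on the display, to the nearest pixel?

3115 px

1.32:1 in 3627×2418: fills the height, so the feature is 3191.76 × 2418.00.
The 3:2 canvas is height-limited in 3776×2360, giving 3540.00 × 2360.00; scale factor 0.9760.
Applying the same ×0.9760: 3191.76 → 3115.20.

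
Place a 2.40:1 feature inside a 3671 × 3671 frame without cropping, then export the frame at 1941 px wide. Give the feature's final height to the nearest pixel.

At 3671×3671 the feature is width-limited, so height = 3671 / 2.400 ≈ 1529.58 px.
The frame scales by 1941/3671 = 0.5287; 1529.58 × 0.5287 ≈ 808.75 px.

809 px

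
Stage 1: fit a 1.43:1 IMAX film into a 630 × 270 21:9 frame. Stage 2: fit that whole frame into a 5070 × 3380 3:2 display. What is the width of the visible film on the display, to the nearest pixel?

3107 px

First fit — 1.43:1 IMAX into 630×270 spans the height: 386.10 × 270.00.
Second fit — the 21:9 canvas into 5070×3380 spans the width: 5070.00 × 2172.86 (×8.0476 from 630×270).
The film scales with it: width 386.10 × 8.0476 ≈ 3107.19.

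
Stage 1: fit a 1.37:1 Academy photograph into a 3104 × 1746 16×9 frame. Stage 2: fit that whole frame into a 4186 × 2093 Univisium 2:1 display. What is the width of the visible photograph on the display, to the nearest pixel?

2867 px

1.37:1 Academy in 3104×1746: fills the height, so the photograph is 2392.02 × 1746.00.
16×9 in 4186×2093: fills the height, so the intermediate becomes 3720.89 × 2093.00 — a scale of ×1.1987.
The photograph scales with it: width 2392.02 × 1.1987 ≈ 2867.41.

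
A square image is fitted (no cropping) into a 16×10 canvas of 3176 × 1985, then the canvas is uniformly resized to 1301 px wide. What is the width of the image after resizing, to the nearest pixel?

In the 3176×1985 frame the image fills the height: width = 1985 × 1/1 ≈ 1985.00 px.
Resizing to 1301 px wide multiplies everything by 0.4096: 1985.00 → 813.12 px.

813 px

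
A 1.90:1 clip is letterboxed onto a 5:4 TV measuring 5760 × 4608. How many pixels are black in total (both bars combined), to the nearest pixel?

1.90:1 is wider than 5:4, so it spans the full width.
Content height = 5760 / 1.900 ≈ 3031.5789 px.
4608 − 3031.5789 = 1576.4211 px of bars.
Across the 5760-px span: 1576.4211 × 5760 ≈ 9080185 px.

9080185 pixels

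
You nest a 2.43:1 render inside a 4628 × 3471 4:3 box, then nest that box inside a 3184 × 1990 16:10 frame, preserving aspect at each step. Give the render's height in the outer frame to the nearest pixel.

1092 px

First fit — 2.43:1 into 4628×3471 spans the width: 4628.00 × 1904.53.
The 4:3 canvas is height-limited in 3184×1990, giving 2653.33 × 1990.00; scale factor 0.5733.
The render scales with it: height 1904.53 × 0.5733 ≈ 1091.91.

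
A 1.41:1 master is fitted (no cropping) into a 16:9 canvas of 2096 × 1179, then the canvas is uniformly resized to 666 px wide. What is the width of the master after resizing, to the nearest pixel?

528 px

Fitted into 2096×1179, the master spans the height; its width is 1179 × 1.410 ≈ 1662.39 px.
The frame scales by 666/2096 = 0.3177; 1662.39 × 0.3177 ≈ 528.22 px.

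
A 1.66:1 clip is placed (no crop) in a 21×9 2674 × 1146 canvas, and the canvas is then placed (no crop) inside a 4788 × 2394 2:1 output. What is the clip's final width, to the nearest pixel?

3406 px

First fit — 1.66:1 into 2674×1146 spans the height: 1902.36 × 1146.00.
Second fit — the 21×9 canvas into 4788×2394 spans the width: 4788.00 × 2052.00 (×1.7906 from 2674×1146).
So the clip's width is 1902.36 × 1.7906 ≈ 3406.32.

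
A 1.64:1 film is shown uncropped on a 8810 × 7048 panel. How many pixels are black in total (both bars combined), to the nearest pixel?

1.64:1 (1.640) > 5:4 (1.250), so the film fills the width.
The film is 8810 / 1.640 ≈ 5371.9512 px tall.
7048 − 5371.9512 = 1676.0488 px of bars.
Bar area = 1676.0488 × 8810 ≈ 14765990 px.

14765990 pixels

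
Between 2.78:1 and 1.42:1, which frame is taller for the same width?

2.78 and 1.42; 2.78 > 1.42. The smaller width-to-height ratio is the taller frame.

1.42:1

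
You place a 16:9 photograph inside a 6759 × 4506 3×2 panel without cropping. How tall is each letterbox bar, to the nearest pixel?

16:9 is wider than 3×2, so it spans the full width.
That makes the image 3801.94 px tall (6759 × 9/16).
4506 − 3801.94 = 704.06 px of bars (352.03 each).

352 px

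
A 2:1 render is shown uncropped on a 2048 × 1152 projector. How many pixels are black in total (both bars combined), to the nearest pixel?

2:1 (2.000) > 16:9 (1.778), so the render fills the width.
Content height = 2048 × 1/2 ≈ 1024.0000 px.
1152 − 1024.0000 = 128.0000 px of bars.
That's 128.0000 × 2048 ≈ 262144 black pixels.

262144 pixels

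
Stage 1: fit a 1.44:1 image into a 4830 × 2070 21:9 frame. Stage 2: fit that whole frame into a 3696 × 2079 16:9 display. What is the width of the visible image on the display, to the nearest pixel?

2281 px

First fit — 1.44:1 into 4830×2070 spans the height: 2980.80 × 2070.00.
Second fit — the 21:9 canvas into 3696×2079 spans the width: 3696.00 × 1584.00 (×0.7652 from 4830×2070).
So the image's width is 2980.80 × 0.7652 ≈ 2280.96.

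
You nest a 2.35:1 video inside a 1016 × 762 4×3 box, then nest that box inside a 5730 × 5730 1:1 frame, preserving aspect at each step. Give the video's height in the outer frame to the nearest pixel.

2.35:1 in 1016×762: fills the width, so the video is 1016.00 × 432.34.
The 4×3 canvas is width-limited in 5730×5730, giving 5730.00 × 4297.50; scale factor 5.6398.
So the video's height is 432.34 × 5.6398 ≈ 2438.30.

2438 px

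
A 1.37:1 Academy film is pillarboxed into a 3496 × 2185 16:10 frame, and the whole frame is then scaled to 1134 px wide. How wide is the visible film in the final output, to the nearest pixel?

971 px

At 3496×2185 the film is height-limited, so width = 2185 × 1.370 ≈ 2993.45 px.
The frame scales by 1134/3496 = 0.3244; 2993.45 × 0.3244 ≈ 970.99 px.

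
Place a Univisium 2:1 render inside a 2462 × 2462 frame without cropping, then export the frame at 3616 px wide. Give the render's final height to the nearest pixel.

At 2462×2462 the render is width-limited, so height = 2462 × 1/2 ≈ 1231.00 px.
Resizing to 3616 px wide multiplies everything by 1.4687: 1231.00 → 1808.00 px.

1808 px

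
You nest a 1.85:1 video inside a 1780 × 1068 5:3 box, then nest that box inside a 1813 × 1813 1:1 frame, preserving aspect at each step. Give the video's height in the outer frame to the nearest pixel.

980 px

Inside the 1780×1068 canvas the video is width-limited at 1780.00 × 962.16.
Second fit — the 5:3 canvas into 1813×1813 spans the width: 1813.00 × 1087.80 (×1.0185 from 1780×1068).
Applying the same ×1.0185: 962.16 → 980.00.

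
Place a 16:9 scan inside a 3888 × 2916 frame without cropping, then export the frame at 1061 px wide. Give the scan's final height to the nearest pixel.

597 px

At 3888×2916 the scan is width-limited, so height = 3888 × 9/16 ≈ 2187.00 px.
Scaling 3888 → 1061 is ×0.2729, so the height becomes 2187.00 × 0.2729 ≈ 596.81 px.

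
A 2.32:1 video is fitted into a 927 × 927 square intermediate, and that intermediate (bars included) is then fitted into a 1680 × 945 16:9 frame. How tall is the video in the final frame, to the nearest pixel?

Inside the 927×927 canvas the video is width-limited at 927.00 × 399.57.
The square canvas is height-limited in 1680×945, giving 945.00 × 945.00; scale factor 1.0194.
The video scales with it: height 399.57 × 1.0194 ≈ 407.33.

407 px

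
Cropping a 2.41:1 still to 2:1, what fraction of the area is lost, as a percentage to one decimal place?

2:1 is narrower than 2.41:1, so the crop keeps the full height and trims the width.
Fraction kept = (2.000)/(2.410) ≈ 82.99%, so 17.01% is lost.

17.0%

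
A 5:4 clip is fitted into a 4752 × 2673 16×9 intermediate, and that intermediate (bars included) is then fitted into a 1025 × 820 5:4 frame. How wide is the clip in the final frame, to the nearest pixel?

721 px

Inside the 4752×2673 canvas the clip is height-limited at 3341.25 × 2673.00.
The 16×9 canvas is width-limited in 1025×820, giving 1025.00 × 576.56; scale factor 0.2157.
Applying the same ×0.2157: 3341.25 → 720.70.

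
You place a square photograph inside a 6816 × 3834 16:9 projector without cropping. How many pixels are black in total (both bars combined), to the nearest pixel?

11432988 pixels

square (1.000) < 16:9 (1.778), so the photograph fills the height.
Content width = 3834 × 1/1 ≈ 3834.0000 px.
Leftover width: 6816 − 3834.0000 = 2982.0000 px.
Across the 3834-px span: 2982.0000 × 3834 ≈ 11432988 px.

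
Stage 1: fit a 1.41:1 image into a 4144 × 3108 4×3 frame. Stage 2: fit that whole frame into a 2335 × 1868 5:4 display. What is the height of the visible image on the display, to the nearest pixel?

First fit — 1.41:1 into 4144×3108 spans the width: 4144.00 × 2939.01.
4×3 in 2335×1868: fills the width, so the intermediate becomes 2335.00 × 1751.25 — a scale of ×0.5635.
Applying the same ×0.5635: 2939.01 → 1656.03.

1656 px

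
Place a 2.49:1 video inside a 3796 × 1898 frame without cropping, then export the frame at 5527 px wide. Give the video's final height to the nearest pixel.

Fitted into 3796×1898, the video spans the width; its height is 3796 / 2.490 ≈ 1524.50 px.
Scaling 3796 → 5527 is ×1.4560, so the height becomes 1524.50 × 1.4560 ≈ 2219.68 px.

2220 px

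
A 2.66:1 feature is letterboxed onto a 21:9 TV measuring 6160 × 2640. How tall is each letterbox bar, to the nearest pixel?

162 px

2.66:1 is wider than 21:9, so it spans the full width.
That makes the image 2315.79 px tall (6160 / 2.660).
2640 − 2315.79 = 324.21 px of bars (162.11 each).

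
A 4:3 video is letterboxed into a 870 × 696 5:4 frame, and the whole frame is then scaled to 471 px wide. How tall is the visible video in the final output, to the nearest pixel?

In the 870×696 frame the video fills the width: height = 870 × 3/4 ≈ 652.50 px.
The frame scales by 471/870 = 0.5414; 652.50 × 0.5414 ≈ 353.25 px.

353 px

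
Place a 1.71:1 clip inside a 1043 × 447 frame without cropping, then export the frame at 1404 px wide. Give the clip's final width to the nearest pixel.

1029 px

In the 1043×447 frame the clip fills the height: width = 447 × 1.710 ≈ 764.37 px.
Scaling 1043 → 1404 is ×1.3461, so the width becomes 764.37 × 1.3461 ≈ 1028.93 px.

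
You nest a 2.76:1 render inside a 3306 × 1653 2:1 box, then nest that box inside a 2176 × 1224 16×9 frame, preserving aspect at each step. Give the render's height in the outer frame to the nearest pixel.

Inside the 3306×1653 canvas the render is width-limited at 3306.00 × 1197.83.
Second fit — the 2:1 canvas into 2176×1224 spans the width: 2176.00 × 1088.00 (×0.6582 from 3306×1653).
So the render's height is 1197.83 × 0.6582 ≈ 788.41.

788 px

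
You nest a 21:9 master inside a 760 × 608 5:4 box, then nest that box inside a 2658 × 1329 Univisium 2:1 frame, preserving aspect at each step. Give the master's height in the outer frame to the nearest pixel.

First fit — 21:9 into 760×608 spans the width: 760.00 × 325.71.
The 5:4 canvas is height-limited in 2658×1329, giving 1661.25 × 1329.00; scale factor 2.1859.
So the master's height is 325.71 × 2.1859 ≈ 711.96.

712 px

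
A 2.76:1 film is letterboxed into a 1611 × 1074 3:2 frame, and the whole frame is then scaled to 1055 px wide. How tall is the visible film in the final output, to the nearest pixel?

Fitted into 1611×1074, the film spans the width; its height is 1611 / 2.760 ≈ 583.70 px.
Scaling 1611 → 1055 is ×0.6549, so the height becomes 583.70 × 0.6549 ≈ 382.25 px.

382 px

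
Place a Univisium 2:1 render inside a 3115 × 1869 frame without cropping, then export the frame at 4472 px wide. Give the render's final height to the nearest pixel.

At 3115×1869 the render is width-limited, so height = 3115 × 1/2 ≈ 1557.50 px.
The frame scales by 4472/3115 = 1.4356; 1557.50 × 1.4356 ≈ 2236.00 px.

2236 px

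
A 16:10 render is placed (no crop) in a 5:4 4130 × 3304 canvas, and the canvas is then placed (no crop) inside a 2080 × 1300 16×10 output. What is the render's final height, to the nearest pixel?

16:10 in 4130×3304: fills the width, so the render is 4130.00 × 2581.25.
5:4 in 2080×1300: fills the height, so the intermediate becomes 1625.00 × 1300.00 — a scale of ×0.3935.
Applying the same ×0.3935: 2581.25 → 1015.62.

1016 px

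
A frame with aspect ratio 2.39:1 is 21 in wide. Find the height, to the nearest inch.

9 in

21 / 2.390 = 8.79.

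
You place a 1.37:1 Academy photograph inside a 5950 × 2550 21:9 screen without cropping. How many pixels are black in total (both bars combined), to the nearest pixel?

1.37:1 Academy (1.370) < 21:9 (2.333), so the photograph fills the height.
That makes the image 3493.5000 px wide (2550 × 1.370).
5950 − 3493.5000 = 2456.5000 px of bars.
Bar area = 2456.5000 × 2550 ≈ 6264075 px.

6264075 pixels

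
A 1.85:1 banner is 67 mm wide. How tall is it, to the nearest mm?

At 1.85:1, 67 / 1.850 ≈ 36.22.

36 mm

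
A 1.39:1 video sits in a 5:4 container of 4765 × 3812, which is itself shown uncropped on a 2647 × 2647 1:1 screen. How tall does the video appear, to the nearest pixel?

First fit — 1.39:1 into 4765×3812 spans the width: 4765.00 × 3428.06.
The 5:4 canvas is width-limited in 2647×2647, giving 2647.00 × 2117.60; scale factor 0.5555.
Applying the same ×0.5555: 3428.06 → 1904.32.

1904 px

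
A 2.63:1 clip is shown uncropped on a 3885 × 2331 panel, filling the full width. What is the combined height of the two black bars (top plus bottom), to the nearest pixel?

854 px

That makes the image 1477.19 px tall (3885 / 2.630).
Leftover height: 2331 − 1477.19 = 853.81 px.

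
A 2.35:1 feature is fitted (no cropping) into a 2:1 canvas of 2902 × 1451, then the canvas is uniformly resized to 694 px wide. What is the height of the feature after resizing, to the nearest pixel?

Fitted into 2902×1451, the feature spans the width; its height is 2902 / 2.350 ≈ 1234.89 px.
The frame scales by 694/2902 = 0.2391; 1234.89 × 0.2391 ≈ 295.32 px.

295 px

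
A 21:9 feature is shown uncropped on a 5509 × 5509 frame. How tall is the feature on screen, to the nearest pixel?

2361 px

Since 2.333 > 1.000, the feature is width-limited.
That makes the image 2361.00 px tall (5509 × 9/21).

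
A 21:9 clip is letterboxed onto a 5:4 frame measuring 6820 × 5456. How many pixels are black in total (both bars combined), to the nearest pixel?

21:9 is wider than 5:4, so it spans the full width.
Content height = 6820 × 9/21 ≈ 2922.8571 px.
Black = 5456 − 2922.8571 = 2533.1429 px.
Bar area = 2533.1429 × 6820 ≈ 17276034 px.

17276034 pixels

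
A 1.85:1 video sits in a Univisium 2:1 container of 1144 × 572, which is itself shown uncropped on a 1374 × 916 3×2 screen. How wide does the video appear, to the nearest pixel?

1271 px

First fit — 1.85:1 into 1144×572 spans the height: 1058.20 × 572.00.
Univisium 2:1 in 1374×916: fills the width, so the intermediate becomes 1374.00 × 687.00 — a scale of ×1.2010.
So the video's width is 1058.20 × 1.2010 ≈ 1270.95.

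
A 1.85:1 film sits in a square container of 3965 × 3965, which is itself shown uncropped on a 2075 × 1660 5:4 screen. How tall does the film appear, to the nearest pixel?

897 px

First fit — 1.85:1 into 3965×3965 spans the width: 3965.00 × 2143.24.
Second fit — the square canvas into 2075×1660 spans the height: 1660.00 × 1660.00 (×0.4187 from 3965×3965).
The film scales with it: height 2143.24 × 0.4187 ≈ 897.30.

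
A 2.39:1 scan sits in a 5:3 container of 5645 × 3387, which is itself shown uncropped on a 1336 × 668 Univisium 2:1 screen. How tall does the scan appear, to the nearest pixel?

466 px

Inside the 5645×3387 canvas the scan is width-limited at 5645.00 × 2361.92.
Second fit — the 5:3 canvas into 1336×668 spans the height: 1113.33 × 668.00 (×0.1972 from 5645×3387).
The scan scales with it: height 2361.92 × 0.1972 ≈ 465.83.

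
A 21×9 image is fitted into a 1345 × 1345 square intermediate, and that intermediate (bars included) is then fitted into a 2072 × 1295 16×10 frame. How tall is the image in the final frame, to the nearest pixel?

555 px

21×9 in 1345×1345: fills the width, so the image is 1345.00 × 576.43.
The square canvas is height-limited in 2072×1295, giving 1295.00 × 1295.00; scale factor 0.9628.
The image scales with it: height 576.43 × 0.9628 ≈ 555.00.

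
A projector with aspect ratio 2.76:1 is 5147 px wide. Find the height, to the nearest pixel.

1865 px

Height = 5147 / 2.760 = 1864.86.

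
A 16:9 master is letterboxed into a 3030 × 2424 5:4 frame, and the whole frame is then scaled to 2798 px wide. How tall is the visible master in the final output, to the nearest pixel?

1574 px

In the 3030×2424 frame the master fills the width: height = 3030 × 9/16 ≈ 1704.38 px.
Resizing to 2798 px wide multiplies everything by 0.9234: 1704.38 → 1573.88 px.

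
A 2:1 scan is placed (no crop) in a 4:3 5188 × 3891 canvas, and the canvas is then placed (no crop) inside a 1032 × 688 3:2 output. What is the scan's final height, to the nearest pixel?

459 px

Inside the 5188×3891 canvas the scan is width-limited at 5188.00 × 2594.00.
The 4:3 canvas is height-limited in 1032×688, giving 917.33 × 688.00; scale factor 0.1768.
So the scan's height is 2594.00 × 0.1768 ≈ 458.67.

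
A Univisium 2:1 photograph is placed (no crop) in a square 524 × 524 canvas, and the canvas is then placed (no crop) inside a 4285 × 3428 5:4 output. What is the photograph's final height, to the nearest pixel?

1714 px

Inside the 524×524 canvas the photograph is width-limited at 524.00 × 262.00.
square in 4285×3428: fills the height, so the intermediate becomes 3428.00 × 3428.00 — a scale of ×6.5420.
Applying the same ×6.5420: 262.00 → 1714.00.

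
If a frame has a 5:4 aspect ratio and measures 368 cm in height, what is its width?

368 × 5/4 = 460.

460 cm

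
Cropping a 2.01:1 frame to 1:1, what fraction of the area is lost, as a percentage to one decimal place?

Going from 2.01:1 to 1:1 means cutting width while keeping height.
(1.000)/(2.010) ≈ 0.498 of the area survives, leaving 50.25% discarded.

50.2%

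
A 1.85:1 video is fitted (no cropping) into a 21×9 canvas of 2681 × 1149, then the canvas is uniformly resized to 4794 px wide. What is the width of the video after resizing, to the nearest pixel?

In the 2681×1149 frame the video fills the height: width = 1149 × 1.850 ≈ 2125.65 px.
Scaling 2681 → 4794 is ×1.7881, so the width becomes 2125.65 × 1.7881 ≈ 3800.96 px.

3801 px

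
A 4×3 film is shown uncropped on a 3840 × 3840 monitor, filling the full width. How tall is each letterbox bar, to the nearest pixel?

480 px

Content height = 3840 × 3/4 ≈ 2880.00 px.
3840 − 2880.00 = 960.00 px of bars (480.00 each).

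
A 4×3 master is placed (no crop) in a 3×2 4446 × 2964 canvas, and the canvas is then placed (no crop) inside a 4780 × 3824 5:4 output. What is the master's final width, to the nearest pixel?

4249 px

4×3 in 4446×2964: fills the height, so the master is 3952.00 × 2964.00.
3×2 in 4780×3824: fills the width, so the intermediate becomes 4780.00 × 3186.67 — a scale of ×1.0751.
Applying the same ×1.0751: 3952.00 → 4248.89.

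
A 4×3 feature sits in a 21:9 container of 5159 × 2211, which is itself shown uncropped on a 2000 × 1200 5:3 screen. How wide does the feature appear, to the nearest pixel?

First fit — 4×3 into 5159×2211 spans the height: 2948.00 × 2211.00.
The 21:9 canvas is width-limited in 2000×1200, giving 2000.00 × 857.14; scale factor 0.3877.
So the feature's width is 2948.00 × 0.3877 ≈ 1142.86.

1143 px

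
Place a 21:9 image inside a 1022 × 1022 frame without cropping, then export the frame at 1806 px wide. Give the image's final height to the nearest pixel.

774 px

In the 1022×1022 frame the image fills the width: height = 1022 × 9/21 ≈ 438.00 px.
The frame scales by 1806/1022 = 1.7671; 438.00 × 1.7671 ≈ 774.00 px.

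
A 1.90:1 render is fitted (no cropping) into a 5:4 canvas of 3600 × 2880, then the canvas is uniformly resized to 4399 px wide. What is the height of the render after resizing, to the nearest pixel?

In the 3600×2880 frame the render fills the width: height = 3600 / 1.900 ≈ 1894.74 px.
Resizing to 4399 px wide multiplies everything by 1.2219: 1894.74 → 2315.26 px.

2315 px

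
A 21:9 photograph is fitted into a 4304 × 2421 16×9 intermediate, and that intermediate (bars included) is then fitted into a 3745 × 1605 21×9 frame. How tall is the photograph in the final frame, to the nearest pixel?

21:9 in 4304×2421: fills the width, so the photograph is 4304.00 × 1844.57.
Second fit — the 16×9 canvas into 3745×1605 spans the height: 2853.33 × 1605.00 (×0.6629 from 4304×2421).
So the photograph's height is 1844.57 × 0.6629 ≈ 1222.86.

1223 px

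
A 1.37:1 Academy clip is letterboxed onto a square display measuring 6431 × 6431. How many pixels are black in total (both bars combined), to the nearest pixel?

11169614 pixels

Since 1.370 > 1.000, the clip is width-limited.
Content height = 6431 / 1.370 ≈ 4694.1606 px.
Black = 6431 − 4694.1606 = 1736.8394 px.
That's 1736.8394 × 6431 ≈ 11169614 black pixels.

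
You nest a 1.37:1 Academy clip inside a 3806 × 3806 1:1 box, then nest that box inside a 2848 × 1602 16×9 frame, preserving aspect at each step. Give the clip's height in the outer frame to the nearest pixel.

1169 px

First fit — 1.37:1 Academy into 3806×3806 spans the width: 3806.00 × 2778.10.
1:1 in 2848×1602: fills the height, so the intermediate becomes 1602.00 × 1602.00 — a scale of ×0.4209.
The clip scales with it: height 2778.10 × 0.4209 ≈ 1169.34.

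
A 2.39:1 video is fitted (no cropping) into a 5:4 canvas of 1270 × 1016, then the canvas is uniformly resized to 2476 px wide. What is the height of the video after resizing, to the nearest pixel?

1036 px

At 1270×1016 the video is width-limited, so height = 1270 / 2.390 ≈ 531.38 px.
Resizing to 2476 px wide multiplies everything by 1.9496: 531.38 → 1035.98 px.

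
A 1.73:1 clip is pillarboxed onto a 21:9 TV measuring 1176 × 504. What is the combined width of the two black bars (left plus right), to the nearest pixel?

304 px

1.73:1 (1.730) < 21:9 (2.333), so the clip fills the height.
The clip is 504 × 1.730 ≈ 871.92 px wide.
1176 − 871.92 = 304.08 px of bars.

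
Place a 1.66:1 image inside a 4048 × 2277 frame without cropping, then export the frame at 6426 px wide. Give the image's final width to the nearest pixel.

6000 px

At 4048×2277 the image is height-limited, so width = 2277 × 1.660 ≈ 3779.82 px.
Scaling 4048 → 6426 is ×1.5875, so the width becomes 3779.82 × 1.5875 ≈ 6000.28 px.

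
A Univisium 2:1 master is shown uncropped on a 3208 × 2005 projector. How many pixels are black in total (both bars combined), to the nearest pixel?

1286408 pixels

Univisium 2:1 (2.000) > 16:10 (1.600), so the master fills the width.
That makes the image 1604.0000 px tall (3208 × 1/2).
Leftover height: 2005 − 1604.0000 = 401.0000 px.
Across the 3208-px span: 401.0000 × 3208 ≈ 1286408 px.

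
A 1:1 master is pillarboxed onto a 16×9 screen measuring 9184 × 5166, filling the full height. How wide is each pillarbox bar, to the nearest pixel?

2009 px

The master is 5166 × 1/1 ≈ 5166.00 px wide.
Black = 9184 − 5166.00 = 4018.00 px, or 2009.00 per bar.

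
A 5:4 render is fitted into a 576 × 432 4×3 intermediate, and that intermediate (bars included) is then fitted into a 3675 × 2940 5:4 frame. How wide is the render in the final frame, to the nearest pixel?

5:4 in 576×432: fills the height, so the render is 540.00 × 432.00.
Second fit — the 4×3 canvas into 3675×2940 spans the width: 3675.00 × 2756.25 (×6.3802 from 576×432).
Applying the same ×6.3802: 540.00 → 3445.31.

3445 px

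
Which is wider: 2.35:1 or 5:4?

2.35 and 5:4 = 1.25; 2.35 > 1.25.

2.35:1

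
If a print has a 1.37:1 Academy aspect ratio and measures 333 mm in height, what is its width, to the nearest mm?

At 1.37:1 Academy, 333 × 1.370 ≈ 456.21.

456 mm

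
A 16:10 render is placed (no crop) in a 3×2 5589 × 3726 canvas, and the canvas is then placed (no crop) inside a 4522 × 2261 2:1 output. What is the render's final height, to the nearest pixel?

16:10 in 5589×3726: fills the width, so the render is 5589.00 × 3493.12.
3×2 in 4522×2261: fills the height, so the intermediate becomes 3391.50 × 2261.00 — a scale of ×0.6068.
So the render's height is 3493.12 × 0.6068 ≈ 2119.69.

2120 px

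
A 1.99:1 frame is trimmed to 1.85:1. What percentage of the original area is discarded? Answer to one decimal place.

1.85:1 is narrower than 1.99:1, so the crop keeps the full height and trims the width.
Area ratio = (1.850)/(1.990) = 92.96%; the remaining 7.04% is cropped out.

7.0%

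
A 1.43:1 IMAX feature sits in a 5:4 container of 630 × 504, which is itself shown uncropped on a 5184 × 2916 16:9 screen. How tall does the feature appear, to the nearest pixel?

First fit — 1.43:1 IMAX into 630×504 spans the width: 630.00 × 440.56.
5:4 in 5184×2916: fills the height, so the intermediate becomes 3645.00 × 2916.00 — a scale of ×5.7857.
Applying the same ×5.7857: 440.56 → 2548.95.

2549 px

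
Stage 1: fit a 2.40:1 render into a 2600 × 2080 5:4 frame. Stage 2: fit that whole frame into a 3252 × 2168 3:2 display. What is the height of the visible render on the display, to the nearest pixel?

1129 px

First fit — 2.40:1 into 2600×2080 spans the width: 2600.00 × 1083.33.
5:4 in 3252×2168: fills the height, so the intermediate becomes 2710.00 × 2168.00 — a scale of ×1.0423.
So the render's height is 1083.33 × 1.0423 ≈ 1129.17.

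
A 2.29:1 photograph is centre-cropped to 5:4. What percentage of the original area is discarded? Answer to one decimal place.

45.4%

The height stays; only width is cut (since 5:4 is narrower than 2.29:1).
Fraction kept = (1.250)/(2.290) ≈ 54.59%, so 45.41% is lost.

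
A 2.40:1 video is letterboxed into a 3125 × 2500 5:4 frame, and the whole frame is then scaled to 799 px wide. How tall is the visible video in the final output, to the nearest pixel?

At 3125×2500 the video is width-limited, so height = 3125 / 2.400 ≈ 1302.08 px.
The frame scales by 799/3125 = 0.2557; 1302.08 × 0.2557 ≈ 332.92 px.

333 px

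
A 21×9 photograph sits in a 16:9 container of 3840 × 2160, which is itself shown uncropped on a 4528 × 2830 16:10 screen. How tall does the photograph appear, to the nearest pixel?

1941 px

Inside the 3840×2160 canvas the photograph is width-limited at 3840.00 × 1645.71.
16:9 in 4528×2830: fills the width, so the intermediate becomes 4528.00 × 2547.00 — a scale of ×1.1792.
The photograph scales with it: height 1645.71 × 1.1792 ≈ 1940.57.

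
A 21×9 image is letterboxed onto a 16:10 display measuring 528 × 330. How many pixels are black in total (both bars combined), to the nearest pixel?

Since 2.333 > 1.600, the image is width-limited.
Content height = 528 × 9/21 ≈ 226.2857 px.
Black = 330 − 226.2857 = 103.7143 px.
Across the 528-px span: 103.7143 × 528 ≈ 54761 px.

54761 pixels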